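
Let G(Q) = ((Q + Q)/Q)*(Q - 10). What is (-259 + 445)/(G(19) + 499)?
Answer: 186/517 ≈ 0.35977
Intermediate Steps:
G(Q) = -20 + 2*Q (G(Q) = ((2*Q)/Q)*(-10 + Q) = 2*(-10 + Q) = -20 + 2*Q)
(-259 + 445)/(G(19) + 499) = (-259 + 445)/((-20 + 2*19) + 499) = 186/((-20 + 38) + 499) = 186/(18 + 499) = 186/517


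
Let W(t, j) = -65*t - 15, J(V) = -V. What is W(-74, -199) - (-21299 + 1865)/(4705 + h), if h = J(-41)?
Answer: 3796084/791 ≈ 4799.1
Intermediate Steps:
h = 41 (h = -1*(-41) = 41)
W(t, j) = -15 - 65*t
W(-74, -199) - (-21299 + 1865)/(4705 + h) = (-15 - 65*(-74)) - (-21299 + 1865)/(4705 + 41) = (-15 + 4810) - (-19434)/4746 = 4795 - (-19434)/4746 = 4795 - 1*(-3239/791) = 4795 + 3239/791 = 3796084/791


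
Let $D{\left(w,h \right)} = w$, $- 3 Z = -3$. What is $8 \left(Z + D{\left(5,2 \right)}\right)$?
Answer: $48$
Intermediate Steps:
$Z = 1$ ($Z = \left(- \frac{1}{3}\right) \left(-3\right) = 1$)
$8 \left(Z + D{\left(5,2 \right)}\right) = 8 \left(1 + 5\right) = 8 \cdot 6 = 48$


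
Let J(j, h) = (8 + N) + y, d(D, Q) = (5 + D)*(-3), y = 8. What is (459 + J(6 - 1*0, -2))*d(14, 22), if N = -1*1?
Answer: -27018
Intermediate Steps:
d(D, Q) = -15 - 3*D
N = -1
J(j, h) = 15 (J(j, h) = (8 - 1) + 8 = 7 + 8 = 15)
(459 + J(6 - 1*0, -2))*d(14, 22) = (459 + 15)*(-15 - 3*14) = 474*(-15 - 42) = 474*(-57) = -27018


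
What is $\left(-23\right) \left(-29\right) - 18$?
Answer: $649$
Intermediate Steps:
$\left(-23\right) \left(-29\right) - 18 = 667 - 18 = 649$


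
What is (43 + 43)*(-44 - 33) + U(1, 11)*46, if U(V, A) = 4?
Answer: -6438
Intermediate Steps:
(43 + 43)*(-44 - 33) + U(1, 11)*46 = (43 + 43)*(-44 - 33) + 4*46 = 86*(-77) + 184 = -6622 + 184 = -6438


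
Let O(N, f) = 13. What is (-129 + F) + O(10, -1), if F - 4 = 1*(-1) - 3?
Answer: -116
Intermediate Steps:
F = 0 (F = 4 + (1*(-1) - 3) = 4 + (-1 - 3) = 4 - 4 = 0)
(-129 + F) + O(10, -1) = (-129 + 0) + 13 = -129 + 13 = -116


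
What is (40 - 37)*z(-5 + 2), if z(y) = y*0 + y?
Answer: -9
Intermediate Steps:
z(y) = y (z(y) = 0 + y = y)
(40 - 37)*z(-5 + 2) = (40 - 37)*(-5 + 2) = 3*(-3) = -9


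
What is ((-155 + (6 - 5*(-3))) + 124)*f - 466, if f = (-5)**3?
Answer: 784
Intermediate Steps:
f = -125
((-155 + (6 - 5*(-3))) + 124)*f - 466 = ((-155 + (6 - 5*(-3))) + 124)*(-125) - 466 = ((-155 + (6 + 15)) + 124)*(-125) - 466 = ((-155 + 21) + 124)*(-125) - 466 = (-134 + 124)*(-125) - 466 = -10*(-125) - 466 = 1250 - 466 = 784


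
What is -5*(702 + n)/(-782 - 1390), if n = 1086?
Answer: 745/181 ≈ 4.1160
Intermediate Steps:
-5*(702 + n)/(-782 - 1390) = -5*(702 + 1086)/(-782 - 1390) = -8940/(-2172) = -8940*(-1)/2172 = -5*(-149/181) = 745/181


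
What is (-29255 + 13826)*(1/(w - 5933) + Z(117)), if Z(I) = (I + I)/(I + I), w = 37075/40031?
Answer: -1221086119831/79155616 ≈ -15426.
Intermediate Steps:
w = 37075/40031 (w = 37075*(1/40031) = 37075/40031 ≈ 0.92616)
Z(I) = 1 (Z(I) = (2*I)/((2*I)) = (2*I)*(1/(2*I)) = 1)
(-29255 + 13826)*(1/(w - 5933) + Z(117)) = (-29255 + 13826)*(1/(37075/40031 - 5933) + 1) = -15429*(1/(-237466848/40031) + 1) = -15429*(-40031/237466848 + 1) = -15429*237426817/237466848 = -1221086119831/79155616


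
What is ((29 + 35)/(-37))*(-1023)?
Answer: 65472/37 ≈ 1769.5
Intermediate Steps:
((29 + 35)/(-37))*(-1023) = (64*(-1/37))*(-1023) = -64/37*(-1023) = 65472/37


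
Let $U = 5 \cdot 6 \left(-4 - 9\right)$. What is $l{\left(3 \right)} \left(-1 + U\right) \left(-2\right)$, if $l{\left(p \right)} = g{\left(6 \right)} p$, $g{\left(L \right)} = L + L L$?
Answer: $98532$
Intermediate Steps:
$g{\left(L \right)} = L + L^{2}$
$U = -390$ ($U = 30 \left(-4 - 9\right) = 30 \left(-13\right) = -390$)
$l{\left(p \right)} = 42 p$ ($l{\left(p \right)} = 6 \left(1 + 6\right) p = 6 \cdot 7 p = 42 p$)
$l{\left(3 \right)} \left(-1 + U\right) \left(-2\right) = 42 \cdot 3 \left(-1 - 390\right) \left(-2\right) = 126 \left(\left(-391\right) \left(-2\right)\right) = 126 \cdot 782 = 98532$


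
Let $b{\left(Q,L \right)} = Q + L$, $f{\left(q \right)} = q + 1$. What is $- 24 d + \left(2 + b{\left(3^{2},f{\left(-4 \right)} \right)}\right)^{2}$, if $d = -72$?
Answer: $1792$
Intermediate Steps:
$f{\left(q \right)} = 1 + q$
$b{\left(Q,L \right)} = L + Q$
$- 24 d + \left(2 + b{\left(3^{2},f{\left(-4 \right)} \right)}\right)^{2} = \left(-24\right) \left(-72\right) + \left(2 + \left(\left(1 - 4\right) + 3^{2}\right)\right)^{2} = 1728 + \left(2 + \left(-3 + 9\right)\right)^{2} = 1728 + \left(2 + 6\right)^{2} = 1728 + 8^{2} = 1728 + 64 = 1792$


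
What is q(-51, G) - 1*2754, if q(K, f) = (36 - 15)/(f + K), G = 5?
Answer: -126705/46 ≈ -2754.5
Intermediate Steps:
q(K, f) = 21/(K + f)
q(-51, G) - 1*2754 = 21/(-51 + 5) - 1*2754 = 21/(-46) - 2754 = 21*(-1/46) - 2754 = -21/46 - 2754 = -126705/46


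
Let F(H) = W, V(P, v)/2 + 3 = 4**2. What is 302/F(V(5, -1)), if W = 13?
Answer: 302/13 ≈ 23.231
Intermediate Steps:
V(P, v) = 26 (V(P, v) = -6 + 2*4**2 = -6 + 2*16 = -6 + 32 = 26)
F(H) = 13
302/F(V(5, -1)) = 302/13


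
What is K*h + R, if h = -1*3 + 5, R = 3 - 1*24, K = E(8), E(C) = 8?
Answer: -5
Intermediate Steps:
K = 8
R = -21 (R = 3 - 24 = -21)
h = 2 (h = -3 + 5 = 2)
K*h + R = 8*2 - 21 = 16 - 21 = -5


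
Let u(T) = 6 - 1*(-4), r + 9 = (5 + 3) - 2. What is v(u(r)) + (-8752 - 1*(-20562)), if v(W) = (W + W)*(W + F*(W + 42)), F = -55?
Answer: -45190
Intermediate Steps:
r = -3 (r = -9 + ((5 + 3) - 2) = -9 + (8 - 2) = -9 + 6 = -3)
u(T) = 10 (u(T) = 6 + 4 = 10)
v(W) = 2*W*(-2310 - 54*W) (v(W) = (W + W)*(W - 55*(W + 42)) = (2*W)*(W - 55*(42 + W)) = (2*W)*(W + (-2310 - 55*W)) = (2*W)*(-2310 - 54*W) = 2*W*(-2310 - 54*W))
v(u(r)) + (-8752 - 1*(-20562)) = -12*10*(385 + 9*10) + (-8752 - 1*(-20562)) = -12*10*(385 + 90) + (-8752 + 20562) = -12*10*475 + 11810 = -57000 + 11810 = -45190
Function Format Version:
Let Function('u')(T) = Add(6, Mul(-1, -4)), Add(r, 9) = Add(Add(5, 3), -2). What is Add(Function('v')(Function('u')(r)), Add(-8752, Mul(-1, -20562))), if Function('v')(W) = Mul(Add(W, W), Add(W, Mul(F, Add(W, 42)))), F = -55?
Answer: -45190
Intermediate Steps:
r = -3 (r = Add(-9, Add(Add(5, 3), -2)) = Add(-9, Add(8, -2)) = Add(-9, 6) = -3)
Function('u')(T) = 10 (Function('u')(T) = Add(6, 4) = 10)
Function('v')(W) = Mul(2, W, Add(-2310, Mul(-54, W))) (Function('v')(W) = Mul(Add(W, W), Add(W, Mul(-55, Add(W, 42)))) = Mul(Mul(2, W), Add(W, Mul(-55, Add(42, W)))) = Mul(Mul(2, W), Add(W, Add(-2310, Mul(-55, W)))) = Mul(Mul(2, W), Add(-2310, Mul(-54, W))) = Mul(2, W, Add(-2310, Mul(-54, W))))
Add(Function('v')(Function('u')(r)), Add(-8752, Mul(-1, -20562))) = Add(Mul(-12, 10, Add(385, Mul(9, 10))), Add(-8752, Mul(-1, -20562))) = Add(Mul(-12, 10, Add(385, 90)), Add(-8752, 20562)) = Add(Mul(-12, 10, 475), 11810) = Add(-57000, 11810) = -45190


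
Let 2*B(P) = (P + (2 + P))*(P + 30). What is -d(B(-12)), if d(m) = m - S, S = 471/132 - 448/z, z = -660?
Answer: 133483/660 ≈ 202.25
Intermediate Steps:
S = 2803/660 (S = 471/132 - 448/(-660) = 471*(1/132) - 448*(-1/660) = 157/44 + 112/165 = 2803/660 ≈ 4.2470)
B(P) = (2 + 2*P)*(30 + P)/2 (B(P) = ((P + (2 + P))*(P + 30))/2 = ((2 + 2*P)*(30 + P))/2 = (2 + 2*P)*(30 + P)/2)
d(m) = -2803/660 + m (d(m) = m - 1*2803/660 = m - 2803/660 = -2803/660 + m)
-d(B(-12)) = -(-2803/660 + (30 + (-12)² + 31*(-12))) = -(-2803/660 + (30 + 144 - 372)) = -(-2803/660 - 198) = -1*(-133483/660) = 133483/660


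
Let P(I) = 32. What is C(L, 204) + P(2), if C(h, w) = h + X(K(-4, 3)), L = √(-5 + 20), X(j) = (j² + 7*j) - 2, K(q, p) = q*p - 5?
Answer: 200 + √15 ≈ 203.87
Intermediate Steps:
K(q, p) = -5 + p*q (K(q, p) = p*q - 5 = -5 + p*q)
X(j) = -2 + j² + 7*j
L = √15 ≈ 3.8730
C(h, w) = 168 + h (C(h, w) = h + (-2 + (-5 + 3*(-4))² + 7*(-5 + 3*(-4))) = h + (-2 + (-5 - 12)² + 7*(-5 - 12)) = h + (-2 + (-17)² + 7*(-17)) = h + (-2 + 289 - 119) = h + 168 = 168 + h)
C(L, 204) + P(2) = (168 + √15) + 32 = 200 + √15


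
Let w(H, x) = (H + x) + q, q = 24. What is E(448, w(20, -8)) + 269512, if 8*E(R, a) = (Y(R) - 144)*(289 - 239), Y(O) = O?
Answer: 271412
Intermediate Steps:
w(H, x) = 24 + H + x (w(H, x) = (H + x) + 24 = 24 + H + x)
E(R, a) = -900 + 25*R/4 (E(R, a) = ((R - 144)*(289 - 239))/8 = ((-144 + R)*50)/8 = (-7200 + 50*R)/8 = -900 + 25*R/4)
E(448, w(20, -8)) + 269512 = (-900 + (25/4)*448) + 269512 = (-900 + 2800) + 269512 = 1900 + 269512 = 271412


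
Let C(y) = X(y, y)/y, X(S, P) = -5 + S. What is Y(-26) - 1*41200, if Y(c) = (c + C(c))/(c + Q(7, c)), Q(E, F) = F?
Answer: -55701755/1352 ≈ -41200.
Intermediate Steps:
C(y) = (-5 + y)/y
Y(c) = (c + (-5 + c)/c)/(2*c) (Y(c) = (c + (-5 + c)/c)/(c + c) = (c + (-5 + c)/c)/((2*c)) = (c + (-5 + c)/c)*(1/(2*c)) = (c + (-5 + c)/c)/(2*c))
Y(-26) - 1*41200 = (½)*(-5 - 26 + (-26)²)/(-26)² - 1*41200 = (½)*(1/676)*(-5 - 26 + 676) - 41200 = (½)*(1/676)*645 - 41200 = 645/1352 - 41200 = -55701755/1352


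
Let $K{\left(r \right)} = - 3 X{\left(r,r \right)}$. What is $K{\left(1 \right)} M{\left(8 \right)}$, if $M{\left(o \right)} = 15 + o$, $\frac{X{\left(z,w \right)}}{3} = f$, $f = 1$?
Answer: $-207$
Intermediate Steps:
$X{\left(z,w \right)} = 3$ ($X{\left(z,w \right)} = 3 \cdot 1 = 3$)
$K{\left(r \right)} = -9$ ($K{\left(r \right)} = \left(-3\right) 3 = -9$)
$K{\left(1 \right)} M{\left(8 \right)} = - 9 \left(15 + 8\right) = \left(-9\right) 23 = -207$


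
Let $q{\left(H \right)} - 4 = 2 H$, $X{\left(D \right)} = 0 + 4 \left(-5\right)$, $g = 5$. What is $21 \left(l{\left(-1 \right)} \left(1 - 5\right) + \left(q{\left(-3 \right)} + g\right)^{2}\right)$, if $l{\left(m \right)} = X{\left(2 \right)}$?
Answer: $1869$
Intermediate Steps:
$X{\left(D \right)} = -20$ ($X{\left(D \right)} = 0 - 20 = -20$)
$q{\left(H \right)} = 4 + 2 H$
$l{\left(m \right)} = -20$
$21 \left(l{\left(-1 \right)} \left(1 - 5\right) + \left(q{\left(-3 \right)} + g\right)^{2}\right) = 21 \left(- 20 \left(1 - 5\right) + \left(\left(4 + 2 \left(-3\right)\right) + 5\right)^{2}\right) = 21 \left(\left(-20\right) \left(-4\right) + \left(\left(4 - 6\right) + 5\right)^{2}\right) = 21 \left(80 + \left(-2 + 5\right)^{2}\right) = 21 \left(80 + 3^{2}\right) = 21 \left(80 + 9\right) = 21 \cdot 89 = 1869$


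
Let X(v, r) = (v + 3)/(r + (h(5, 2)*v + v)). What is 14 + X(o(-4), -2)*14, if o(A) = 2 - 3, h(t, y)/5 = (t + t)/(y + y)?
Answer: 378/31 ≈ 12.194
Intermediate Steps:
h(t, y) = 5*t/y (h(t, y) = 5*((t + t)/(y + y)) = 5*((2*t)/((2*y))) = 5*((2*t)*(1/(2*y))) = 5*(t/y) = 5*t/y)
o(A) = -1
X(v, r) = (3 + v)/(r + 27*v/2) (X(v, r) = (v + 3)/(r + ((5*5/2)*v + v)) = (3 + v)/(r + ((5*5*(1/2))*v + v)) = (3 + v)/(r + (25*v/2 + v)) = (3 + v)/(r + 27*v/2))
14 + X(o(-4), -2)*14 = 14 + (2*(3 - 1)/(2*(-2) + 27*(-1)))*14 = 14 + (2*2/(-4 - 27))*14 = 14 + (2*2/(-31))*14 = 14 + (2*(-1/31)*2)*14 = 14 - 4/31*14 = 14 - 56/31 = 378/31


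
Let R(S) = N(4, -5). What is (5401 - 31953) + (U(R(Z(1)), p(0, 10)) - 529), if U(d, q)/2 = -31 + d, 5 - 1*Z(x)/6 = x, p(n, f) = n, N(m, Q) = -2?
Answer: -27147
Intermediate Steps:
Z(x) = 30 - 6*x
R(S) = -2
U(d, q) = -62 + 2*d (U(d, q) = 2*(-31 + d) = -62 + 2*d)
(5401 - 31953) + (U(R(Z(1)), p(0, 10)) - 529) = (5401 - 31953) + ((-62 + 2*(-2)) - 529) = -26552 + ((-62 - 4) - 529) = -26552 + (-66 - 529) = -26552 - 595 = -27147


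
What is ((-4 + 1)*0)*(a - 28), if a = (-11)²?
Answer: 0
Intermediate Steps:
a = 121
((-4 + 1)*0)*(a - 28) = ((-4 + 1)*0)*(121 - 28) = -3*0*93 = 0*93 = 0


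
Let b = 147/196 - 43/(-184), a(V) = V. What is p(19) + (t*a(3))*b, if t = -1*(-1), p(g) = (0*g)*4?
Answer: 543/184 ≈ 2.9511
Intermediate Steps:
p(g) = 0 (p(g) = 0*4 = 0)
b = 181/184 (b = 147*(1/196) - 43*(-1/184) = ¾ + 43/184 = 181/184 ≈ 0.98370)
t = 1
p(19) + (t*a(3))*b = 0 + (1*3)*(181/184) = 0 + 3*(181/184) = 0 + 543/184 = 543/184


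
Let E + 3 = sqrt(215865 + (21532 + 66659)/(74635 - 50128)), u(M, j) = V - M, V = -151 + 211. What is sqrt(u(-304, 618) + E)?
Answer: sqrt(2676717169 + 2723*sqrt(1600607158262))/2723 ≈ 28.734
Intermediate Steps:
V = 60
u(M, j) = 60 - M
E = -3 + sqrt(1600607158262)/2723 (E = -3 + sqrt(215865 + (21532 + 66659)/(74635 - 50128)) = -3 + sqrt(215865 + 88191/24507) = -3 + sqrt(215865 + 88191*(1/24507)) = -3 + sqrt(215865 + 9799/2723) = -3 + sqrt(587810194/2723) = -3 + sqrt(1600607158262)/2723 ≈ 461.62)
sqrt(u(-304, 618) + E) = sqrt((60 - 1*(-304)) + (-3 + sqrt(1600607158262)/2723)) = sqrt((60 + 304) + (-3 + sqrt(1600607158262)/2723)) = sqrt(364 + (-3 + sqrt(1600607158262)/2723)) = sqrt(361 + sqrt(1600607158262)/2723)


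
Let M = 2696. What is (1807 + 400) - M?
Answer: -489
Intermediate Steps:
(1807 + 400) - M = (1807 + 400) - 1*2696 = 2207 - 2696 = -489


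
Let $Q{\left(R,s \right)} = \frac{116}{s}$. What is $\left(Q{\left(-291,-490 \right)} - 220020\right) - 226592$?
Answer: $- \frac{109419998}{245} \approx -4.4661 \cdot 10^{5}$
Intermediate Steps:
$\left(Q{\left(-291,-490 \right)} - 220020\right) - 226592 = \left(\frac{116}{-490} - 220020\right) - 226592 = \left(116 \left(- \frac{1}{490}\right) - 220020\right) - 226592 = \left(- \frac{58}{245} - 220020\right) - 226592 = - \frac{53904958}{245} - 226592 = - \frac{109419998}{245}$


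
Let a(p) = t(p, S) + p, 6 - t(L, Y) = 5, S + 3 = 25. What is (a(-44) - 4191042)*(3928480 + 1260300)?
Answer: -21746618026300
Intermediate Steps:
S = 22 (S = -3 + 25 = 22)
t(L, Y) = 1 (t(L, Y) = 6 - 1*5 = 6 - 5 = 1)
a(p) = 1 + p
(a(-44) - 4191042)*(3928480 + 1260300) = ((1 - 44) - 4191042)*(3928480 + 1260300) = (-43 - 4191042)*5188780 = -4191085*5188780 = -21746618026300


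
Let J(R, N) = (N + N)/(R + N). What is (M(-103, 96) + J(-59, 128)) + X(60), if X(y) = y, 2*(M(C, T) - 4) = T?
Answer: 7984/69 ≈ 115.71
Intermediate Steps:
J(R, N) = 2*N/(N + R) (J(R, N) = (2*N)/(N + R) = 2*N/(N + R))
M(C, T) = 4 + T/2
(M(-103, 96) + J(-59, 128)) + X(60) = ((4 + (1/2)*96) + 2*128/(128 - 59)) + 60 = ((4 + 48) + 2*128/69) + 60 = (52 + 2*128*(1/69)) + 60 = (52 + 256/69) + 60 = 3844/69 + 60 = 7984/69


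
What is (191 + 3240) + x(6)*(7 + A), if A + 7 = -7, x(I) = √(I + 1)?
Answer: 3431 - 7*√7 ≈ 3412.5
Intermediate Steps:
x(I) = √(1 + I)
A = -14 (A = -7 - 7 = -14)
(191 + 3240) + x(6)*(7 + A) = (191 + 3240) + √(1 + 6)*(7 - 14) = 3431 + √7*(-7) = 3431 - 7*√7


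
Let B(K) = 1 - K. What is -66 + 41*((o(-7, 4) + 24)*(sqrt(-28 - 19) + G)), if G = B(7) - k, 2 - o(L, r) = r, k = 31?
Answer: -33440 + 902*I*sqrt(47) ≈ -33440.0 + 6183.8*I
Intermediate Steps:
o(L, r) = 2 - r
G = -37 (G = (1 - 1*7) - 1*31 = (1 - 7) - 31 = -6 - 31 = -37)
-66 + 41*((o(-7, 4) + 24)*(sqrt(-28 - 19) + G)) = -66 + 41*(((2 - 1*4) + 24)*(sqrt(-28 - 19) - 37)) = -66 + 41*(((2 - 4) + 24)*(sqrt(-47) - 37)) = -66 + 41*((-2 + 24)*(I*sqrt(47) - 37)) = -66 + 41*(22*(-37 + I*sqrt(47))) = -66 + 41*(-814 + 22*I*sqrt(47)) = -66 + (-33374 + 902*I*sqrt(47)) = -33440 + 902*I*sqrt(47)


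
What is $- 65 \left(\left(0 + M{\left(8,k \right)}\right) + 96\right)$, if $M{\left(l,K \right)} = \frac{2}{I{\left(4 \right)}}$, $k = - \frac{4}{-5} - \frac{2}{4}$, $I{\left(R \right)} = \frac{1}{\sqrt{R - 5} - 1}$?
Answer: $-6110 - 130 i \approx -6110.0 - 130.0 i$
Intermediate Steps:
$I{\left(R \right)} = \frac{1}{-1 + \sqrt{-5 + R}}$ ($I{\left(R \right)} = \frac{1}{\sqrt{-5 + R} - 1} = \frac{1}{-1 + \sqrt{-5 + R}}$)
$k = \frac{3}{10}$ ($k = \left(-4\right) \left(- \frac{1}{5}\right) - \frac{1}{2} = \frac{4}{5} - \frac{1}{2} = \frac{3}{10} \approx 0.3$)
$M{\left(l,K \right)} = -2 + 2 i$ ($M{\left(l,K \right)} = \frac{2}{\frac{1}{-1 + \sqrt{-5 + 4}}} = \frac{2}{\frac{1}{-1 + \sqrt{-1}}} = \frac{2}{\frac{1}{-1 + i}} = \frac{2}{\frac{1}{2} \left(-1 - i\right)} = 2 \left(-1 + i\right) = -2 + 2 i$)
$- 65 \left(\left(0 + M{\left(8,k \right)}\right) + 96\right) = - 65 \left(\left(0 - \left(2 - 2 i\right)\right) + 96\right) = - 65 \left(\left(-2 + 2 i\right) + 96\right) = - 65 \left(94 + 2 i\right) = -6110 - 130 i$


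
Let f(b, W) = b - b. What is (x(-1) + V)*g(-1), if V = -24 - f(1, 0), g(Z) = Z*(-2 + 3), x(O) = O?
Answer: 25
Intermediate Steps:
f(b, W) = 0
g(Z) = Z (g(Z) = Z*1 = Z)
V = -24 (V = -24 - 1*0 = -24 + 0 = -24)
(x(-1) + V)*g(-1) = (-1 - 24)*(-1) = -25*(-1) = 25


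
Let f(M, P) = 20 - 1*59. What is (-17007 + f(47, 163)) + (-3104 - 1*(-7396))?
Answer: -12754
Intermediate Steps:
f(M, P) = -39 (f(M, P) = 20 - 59 = -39)
(-17007 + f(47, 163)) + (-3104 - 1*(-7396)) = (-17007 - 39) + (-3104 - 1*(-7396)) = -17046 + (-3104 + 7396) = -17046 + 4292 = -12754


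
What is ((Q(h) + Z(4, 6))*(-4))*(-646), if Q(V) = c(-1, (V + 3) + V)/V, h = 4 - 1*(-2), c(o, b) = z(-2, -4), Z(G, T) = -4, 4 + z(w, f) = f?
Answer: -41344/3 ≈ -13781.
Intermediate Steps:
z(w, f) = -4 + f
c(o, b) = -8 (c(o, b) = -4 - 4 = -8)
h = 6 (h = 4 + 2 = 6)
Q(V) = -8/V
((Q(h) + Z(4, 6))*(-4))*(-646) = ((-8/6 - 4)*(-4))*(-646) = ((-8*⅙ - 4)*(-4))*(-646) = ((-4/3 - 4)*(-4))*(-646) = -16/3*(-4)*(-646) = (64/3)*(-646) = -41344/3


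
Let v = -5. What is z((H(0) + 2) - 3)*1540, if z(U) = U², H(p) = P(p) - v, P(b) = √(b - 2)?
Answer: 21560 + 12320*I*√2 ≈ 21560.0 + 17423.0*I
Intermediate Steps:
P(b) = √(-2 + b)
H(p) = 5 + √(-2 + p) (H(p) = √(-2 + p) - 1*(-5) = √(-2 + p) + 5 = 5 + √(-2 + p))
z((H(0) + 2) - 3)*1540 = (((5 + √(-2 + 0)) + 2) - 3)²*1540 = (((5 + √(-2)) + 2) - 3)²*1540 = (((5 + I*√2) + 2) - 3)²*1540 = ((7 + I*√2) - 3)²*1540 = (4 + I*√2)²*1540 = 1540*(4 + I*√2)²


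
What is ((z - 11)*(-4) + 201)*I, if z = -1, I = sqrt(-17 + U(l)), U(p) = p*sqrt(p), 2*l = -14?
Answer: 249*sqrt(-17 - 7*I*sqrt(7)) ≈ 502.33 - 1143.0*I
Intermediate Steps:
l = -7 (l = (1/2)*(-14) = -7)
U(p) = p**(3/2)
I = sqrt(-17 - 7*I*sqrt(7)) (I = sqrt(-17 + (-7)**(3/2)) = sqrt(-17 - 7*I*sqrt(7)) ≈ 2.0174 - 4.5902*I)
((z - 11)*(-4) + 201)*I = ((-1 - 11)*(-4) + 201)*sqrt(-17 - 7*I*sqrt(7)) = (-12*(-4) + 201)*sqrt(-17 - 7*I*sqrt(7)) = (48 + 201)*sqrt(-17 - 7*I*sqrt(7)) = 249*sqrt(-17 - 7*I*sqrt(7))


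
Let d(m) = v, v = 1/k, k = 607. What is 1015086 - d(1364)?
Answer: 616157201/607 ≈ 1.0151e+6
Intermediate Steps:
v = 1/607 ≈ 0.0016474
d(m) = 1/607
1015086 - d(1364) = 1015086 - 1*1/607 = 1015086 - 1/607 = 616157201/607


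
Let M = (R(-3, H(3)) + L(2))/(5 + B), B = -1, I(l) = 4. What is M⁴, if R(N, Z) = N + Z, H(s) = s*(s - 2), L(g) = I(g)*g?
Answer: 16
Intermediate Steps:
L(g) = 4*g
H(s) = s*(-2 + s)
M = 2 (M = ((-3 + 3*(-2 + 3)) + 4*2)/(5 - 1) = ((-3 + 3*1) + 8)/4 = ((-3 + 3) + 8)*(¼) = (0 + 8)*(¼) = 8*(¼) = 2)
M⁴ = 2⁴ = 16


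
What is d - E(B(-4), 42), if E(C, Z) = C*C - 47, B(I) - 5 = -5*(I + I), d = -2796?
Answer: -4774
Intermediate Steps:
B(I) = 5 - 10*I (B(I) = 5 - 5*(I + I) = 5 - 10*I)
E(C, Z) = -47 + C² (E(C, Z) = C² - 47 = -47 + C²)
d - E(B(-4), 42) = -2796 - (-47 + (5 - 10*(-4))²) = -2796 - (-47 + (5 + 40)²) = -2796 - (-47 + 45²) = -2796 - (-47 + 2025) = -2796 - 1*1978 = -2796 - 1978 = -4774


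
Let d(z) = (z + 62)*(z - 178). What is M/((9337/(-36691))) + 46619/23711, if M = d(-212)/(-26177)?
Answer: 62288214130231/5795315742439 ≈ 10.748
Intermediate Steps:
d(z) = (-178 + z)*(62 + z) (d(z) = (62 + z)*(-178 + z) = (-178 + z)*(62 + z))
M = -58500/26177 (M = (-11036 + (-212)² - 116*(-212))/(-26177) = (-11036 + 44944 + 24592)*(-1/26177) = 58500*(-1/26177) = -58500/26177 ≈ -2.2348)
M/((9337/(-36691))) + 46619/23711 = -58500/(26177*(9337/(-36691))) + 46619/23711 = -58500/(26177*(9337*(-1/36691))) + 46619*(1/23711) = -58500/(26177*(-9337/36691)) + 46619/23711 = -58500/26177*(-36691/9337) + 46619/23711 = 2146423500/244414649 + 46619/23711 = 62288214130231/5795315742439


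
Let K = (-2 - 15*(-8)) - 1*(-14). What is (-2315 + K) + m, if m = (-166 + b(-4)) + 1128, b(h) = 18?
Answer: -1203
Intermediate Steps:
K = 132 (K = (-2 + 120) + 14 = 118 + 14 = 132)
m = 980 (m = (-166 + 18) + 1128 = -148 + 1128 = 980)
(-2315 + K) + m = (-2315 + 132) + 980 = -2183 + 980 = -1203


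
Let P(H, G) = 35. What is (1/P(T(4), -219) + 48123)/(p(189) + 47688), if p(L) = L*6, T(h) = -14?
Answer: 842153/854385 ≈ 0.98568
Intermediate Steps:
p(L) = 6*L
(1/P(T(4), -219) + 48123)/(p(189) + 47688) = (1/35 + 48123)/(6*189 + 47688) = (1/35 + 48123)/(1134 + 47688) = (1684306/35)/48822 = (1684306/35)*(1/48822) = 842153/854385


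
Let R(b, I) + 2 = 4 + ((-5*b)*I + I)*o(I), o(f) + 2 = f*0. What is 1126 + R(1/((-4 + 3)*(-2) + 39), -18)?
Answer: 47544/41 ≈ 1159.6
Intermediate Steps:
o(f) = -2 (o(f) = -2 + f*0 = -2 + 0 = -2)
R(b, I) = 2 - 2*I + 10*I*b (R(b, I) = -2 + (4 + ((-5*b)*I + I)*(-2)) = -2 + (4 + (-5*I*b + I)*(-2)) = -2 + (4 + (I - 5*I*b)*(-2)) = -2 + (4 + (-2*I + 10*I*b)) = -2 + (4 - 2*I + 10*I*b) = 2 - 2*I + 10*I*b)
1126 + R(1/((-4 + 3)*(-2) + 39), -18) = 1126 + (2 - 2*(-18) + 10*(-18)/((-4 + 3)*(-2) + 39)) = 1126 + (2 + 36 + 10*(-18)/(-1*(-2) + 39)) = 1126 + (2 + 36 + 10*(-18)/(2 + 39)) = 1126 + (2 + 36 + 10*(-18)/41) = 1126 + (2 + 36 + 10*(-18)*(1/41)) = 1126 + (2 + 36 - 180/41) = 1126 + 1378/41 = 47544/41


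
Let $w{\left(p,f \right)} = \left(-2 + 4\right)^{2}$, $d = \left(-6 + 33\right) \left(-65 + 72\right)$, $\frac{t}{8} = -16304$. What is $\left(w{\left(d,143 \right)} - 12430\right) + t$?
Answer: $-142858$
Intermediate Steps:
$t = -130432$ ($t = 8 \left(-16304\right) = -130432$)
$d = 189$ ($d = 27 \cdot 7 = 189$)
$w{\left(p,f \right)} = 4$ ($w{\left(p,f \right)} = 2^{2} = 4$)
$\left(w{\left(d,143 \right)} - 12430\right) + t = \left(4 - 12430\right) - 130432 = -12426 - 130432 = -142858$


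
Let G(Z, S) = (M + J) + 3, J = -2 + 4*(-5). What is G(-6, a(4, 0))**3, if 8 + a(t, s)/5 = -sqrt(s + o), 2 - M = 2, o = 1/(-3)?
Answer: -6859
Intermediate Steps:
o = -1/3 ≈ -0.33333
J = -22 (J = -2 - 20 = -22)
M = 0 (M = 2 - 1*2 = 2 - 2 = 0)
a(t, s) = -40 - 5*sqrt(-1/3 + s) (a(t, s) = -40 + 5*(-sqrt(s - 1/3)) = -40 + 5*(-sqrt(-1/3 + s)) = -40 - 5*sqrt(-1/3 + s))
G(Z, S) = -19 (G(Z, S) = (0 - 22) + 3 = -22 + 3 = -19)
G(-6, a(4, 0))**3 = (-19)**3 = -6859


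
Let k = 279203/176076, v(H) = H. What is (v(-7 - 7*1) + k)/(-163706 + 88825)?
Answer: 2185861/13184746956 ≈ 0.00016579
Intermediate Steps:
k = 279203/176076 (k = 279203*(1/176076) = 279203/176076 ≈ 1.5857)
(v(-7 - 7*1) + k)/(-163706 + 88825) = ((-7 - 7*1) + 279203/176076)/(-163706 + 88825) = ((-7 - 7) + 279203/176076)/(-74881) = (-14 + 279203/176076)*(-1/74881) = -2185861/176076*(-1/74881) = 2185861/13184746956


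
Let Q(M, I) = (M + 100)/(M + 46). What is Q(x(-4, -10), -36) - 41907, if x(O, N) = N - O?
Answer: -838093/20 ≈ -41905.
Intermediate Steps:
Q(M, I) = (100 + M)/(46 + M)
Q(x(-4, -10), -36) - 41907 = (100 + (-10 - 1*(-4)))/(46 + (-10 - 1*(-4))) - 41907 = (100 + (-10 + 4))/(46 + (-10 + 4)) - 41907 = (100 - 6)/(46 - 6) - 41907 = 94/40 - 41907 = (1/40)*94 - 41907 = 47/20 - 41907 = -838093/20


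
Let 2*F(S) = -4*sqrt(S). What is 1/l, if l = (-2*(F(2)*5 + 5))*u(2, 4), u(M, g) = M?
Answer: 1/140 + sqrt(2)/70 ≈ 0.027346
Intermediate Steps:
F(S) = -2*sqrt(S) (F(S) = (-4*sqrt(S))/2 = -2*sqrt(S))
l = -20 + 40*sqrt(2) (l = -2*(-2*sqrt(2)*5 + 5)*2 = -2*(-10*sqrt(2) + 5)*2 = -2*(5 - 10*sqrt(2))*2 = (-10 + 20*sqrt(2))*2 = -20 + 40*sqrt(2) ≈ 36.569)
1/l = 1/(-20 + 40*sqrt(2))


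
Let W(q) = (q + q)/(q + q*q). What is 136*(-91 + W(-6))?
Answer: -62152/5 ≈ -12430.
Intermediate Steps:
W(q) = 2*q/(q + q²) (W(q) = (2*q)/(q + q²) = 2*q/(q + q²))
136*(-91 + W(-6)) = 136*(-91 + 2/(1 - 6)) = 136*(-91 + 2/(-5)) = 136*(-91 + 2*(-⅕)) = 136*(-91 - ⅖) = 136*(-457/5) = -62152/5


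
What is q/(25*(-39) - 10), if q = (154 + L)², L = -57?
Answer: -9409/985 ≈ -9.5523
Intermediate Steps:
q = 9409 (q = (154 - 57)² = 97² = 9409)
q/(25*(-39) - 10) = 9409/(25*(-39) - 10) = 9409/(-975 - 10) = 9409/(-985) = 9409*(-1/985) = -9409/985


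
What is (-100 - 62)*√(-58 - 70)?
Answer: -1296*I*√2 ≈ -1832.8*I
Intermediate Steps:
(-100 - 62)*√(-58 - 70) = -1296*I*√2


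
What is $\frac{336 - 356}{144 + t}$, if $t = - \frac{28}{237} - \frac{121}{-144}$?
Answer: $- \frac{227520}{1646359} \approx -0.1382$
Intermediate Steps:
$t = \frac{8215}{11376}$ ($t = \left(-28\right) \frac{1}{237} - - \frac{121}{144} = - \frac{28}{237} + \frac{121}{144} = \frac{8215}{11376} \approx 0.72213$)
$\frac{336 - 356}{144 + t} = \frac{336 - 356}{144 + \frac{8215}{11376}} = - \frac{20}{\frac{1646359}{11376}} = \left(-20\right) \frac{11376}{1646359} = - \frac{227520}{1646359}$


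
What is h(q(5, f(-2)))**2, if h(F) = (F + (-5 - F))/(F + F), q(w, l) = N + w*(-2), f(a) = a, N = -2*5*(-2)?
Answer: 1/16 ≈ 0.062500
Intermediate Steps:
N = 20 (N = -10*(-2) = 20)
q(w, l) = 20 - 2*w (q(w, l) = 20 + w*(-2) = 20 - 2*w)
h(F) = -5/(2*F) (h(F) = -5*1/(2*F) = -5/(2*F))
h(q(5, f(-2)))**2 = (-5/(2*(20 - 2*5)))**2 = (-5/(2*(20 - 10)))**2 = (-5/2/10)**2 = (-5/2*1/10)**2 = (-1/4)**2 = 1/16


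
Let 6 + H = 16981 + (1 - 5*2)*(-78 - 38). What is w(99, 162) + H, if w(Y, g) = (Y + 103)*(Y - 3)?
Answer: 37411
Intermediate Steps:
w(Y, g) = (-3 + Y)*(103 + Y) (w(Y, g) = (103 + Y)*(-3 + Y) = (-3 + Y)*(103 + Y))
H = 18019 (H = -6 + (16981 + (1 - 5*2)*(-78 - 38)) = -6 + (16981 + (1 - 10)*(-116)) = -6 + (16981 - 9*(-116)) = -6 + (16981 + 1044) = -6 + 18025 = 18019)
w(99, 162) + H = (-309 + 99² + 100*99) + 18019 = (-309 + 9801 + 9900) + 18019 = 19392 + 18019 = 37411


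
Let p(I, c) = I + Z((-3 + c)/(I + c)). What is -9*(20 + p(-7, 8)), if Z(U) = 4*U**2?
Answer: -1017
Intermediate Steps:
p(I, c) = I + 4*(-3 + c)**2/(I + c)**2 (p(I, c) = I + 4*((-3 + c)/(I + c))**2 = I + 4*((-3 + c)**2/(I + c)**2) = I + 4*(-3 + c)**2/(I + c)**2)
-9*(20 + p(-7, 8)) = -9*(20 + (-7 + 4*(-3 + 8)**2/(-7 + 8)**2)) = -9*(20 + (-7 + 4*5**2/1**2)) = -9*(20 + (-7 + 4*25*1)) = -9*(20 + (-7 + 100)) = -9*(20 + 93) = -9*113 = -1017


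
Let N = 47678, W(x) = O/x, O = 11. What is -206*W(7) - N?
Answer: -336012/7 ≈ -48002.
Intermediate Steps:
W(x) = 11/x
-206*W(7) - N = -2266/7 - 1*47678 = -2266/7 - 47678 = -336012/7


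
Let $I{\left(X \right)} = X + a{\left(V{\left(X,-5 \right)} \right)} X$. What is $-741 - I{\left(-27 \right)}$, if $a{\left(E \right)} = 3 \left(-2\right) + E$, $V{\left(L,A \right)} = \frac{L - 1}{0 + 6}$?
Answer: $-1002$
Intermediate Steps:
$V{\left(L,A \right)} = - \frac{1}{6} + \frac{L}{6}$ ($V{\left(L,A \right)} = \frac{-1 + L}{6} = \left(-1 + L\right) \frac{1}{6} = - \frac{1}{6} + \frac{L}{6}$)
$a{\left(E \right)} = -6 + E$
$I{\left(X \right)} = X + X \left(- \frac{37}{6} + \frac{X}{6}\right)$ ($I{\left(X \right)} = X + \left(-6 + \left(- \frac{1}{6} + \frac{X}{6}\right)\right) X = X + \left(- \frac{37}{6} + \frac{X}{6}\right) X = X + X \left(- \frac{37}{6} + \frac{X}{6}\right)$)
$-741 - I{\left(-27 \right)} = -741 - \frac{1}{6} \left(-27\right) \left(-31 - 27\right) = -741 - \frac{1}{6} \left(-27\right) \left(-58\right) = -741 - 261 = -1002$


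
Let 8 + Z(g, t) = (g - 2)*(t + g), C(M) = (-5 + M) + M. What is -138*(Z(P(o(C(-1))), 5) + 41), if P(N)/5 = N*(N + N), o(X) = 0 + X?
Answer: -33339834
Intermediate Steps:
C(M) = -5 + 2*M
o(X) = X
P(N) = 10*N² (P(N) = 5*(N*(N + N)) = 5*(N*(2*N)) = 5*(2*N²) = 10*N²)
Z(g, t) = -8 + (-2 + g)*(g + t) (Z(g, t) = -8 + (g - 2)*(t + g) = -8 + (-2 + g)*(g + t))
-138*(Z(P(o(C(-1))), 5) + 41) = -138*((-8 + (10*(-5 + 2*(-1))²)² - 20*(-5 + 2*(-1))² - 2*5 + (10*(-5 + 2*(-1))²)*5) + 41) = -138*((-8 + (10*(-5 - 2)²)² - 20*(-5 - 2)² - 10 + (10*(-5 - 2)²)*5) + 41) = -138*((-8 + (10*(-7)²)² - 20*(-7)² - 10 + (10*(-7)²)*5) + 41) = -138*((-8 + (10*49)² - 20*49 - 10 + (10*49)*5) + 41) = -138*((-8 + 490² - 2*490 - 10 + 490*5) + 41) = -138*((-8 + 240100 - 980 - 10 + 2450) + 41) = -138*(241552 + 41) = -138*241593 = -33339834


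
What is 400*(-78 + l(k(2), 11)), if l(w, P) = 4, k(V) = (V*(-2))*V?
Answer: -29600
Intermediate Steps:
k(V) = -2*V² (k(V) = (-2*V)*V = -2*V²)
400*(-78 + l(k(2), 11)) = 400*(-78 + 4) = 400*(-74) = -29600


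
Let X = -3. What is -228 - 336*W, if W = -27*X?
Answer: -27444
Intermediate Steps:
W = 81 (W = -27*(-3) = 81)
-228 - 336*W = -228 - 336*81 = -228 - 27216 = -27444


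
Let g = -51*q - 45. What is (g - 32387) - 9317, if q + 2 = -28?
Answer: -40219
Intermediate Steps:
q = -30 (q = -2 - 28 = -30)
g = 1485 (g = -51*(-30) - 45 = 1530 - 45 = 1485)
(g - 32387) - 9317 = (1485 - 32387) - 9317 = -30902 - 9317 = -40219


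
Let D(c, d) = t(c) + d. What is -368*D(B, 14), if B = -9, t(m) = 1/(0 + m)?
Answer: -46000/9 ≈ -5111.1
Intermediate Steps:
t(m) = 1/m
D(c, d) = d + 1/c (D(c, d) = 1/c + d = d + 1/c)
-368*D(B, 14) = -368*(14 + 1/(-9)) = -368*(14 - ⅑) = -368*125/9 = -46000/9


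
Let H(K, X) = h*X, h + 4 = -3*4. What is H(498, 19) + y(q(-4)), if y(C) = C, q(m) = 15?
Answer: -289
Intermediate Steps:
h = -16 (h = -4 - 3*4 = -4 - 12 = -16)
H(K, X) = -16*X
H(498, 19) + y(q(-4)) = -16*19 + 15 = -304 + 15 = -289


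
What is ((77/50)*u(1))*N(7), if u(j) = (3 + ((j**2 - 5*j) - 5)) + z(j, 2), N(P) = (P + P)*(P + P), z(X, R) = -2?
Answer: -60368/25 ≈ -2414.7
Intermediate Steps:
N(P) = 4*P**2 (N(P) = (2*P)*(2*P) = 4*P**2)
u(j) = -4 + j**2 - 5*j (u(j) = (3 + ((j**2 - 5*j) - 5)) - 2 = (3 + (-5 + j**2 - 5*j)) - 2 = (-2 + j**2 - 5*j) - 2 = -4 + j**2 - 5*j)
((77/50)*u(1))*N(7) = ((77/50)*(-4 + 1**2 - 5*1))*(4*7**2) = ((77*(1/50))*(-4 + 1 - 5))*(4*49) = ((77/50)*(-8))*196 = -308/25*196 = -60368/25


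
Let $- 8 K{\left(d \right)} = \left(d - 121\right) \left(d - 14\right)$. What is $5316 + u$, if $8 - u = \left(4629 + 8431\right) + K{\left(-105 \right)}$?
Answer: $- \frac{17497}{4} \approx -4374.3$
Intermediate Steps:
$K{\left(d \right)} = - \frac{\left(-121 + d\right) \left(-14 + d\right)}{8}$ ($K{\left(d \right)} = - \frac{\left(d - 121\right) \left(d - 14\right)}{8} = - \frac{\left(-121 + d\right) \left(-14 + d\right)}{8}$)
$u = - \frac{38761}{4}$ ($u = 8 - \left(\left(4629 + 8431\right) - \left(\frac{15869}{8} + \frac{11025}{8}\right)\right) = 8 - \left(13060 - \frac{13447}{4}\right) = 8 - \frac{38793}{4} = - \frac{38761}{4} \approx -9690.3$)
$5316 + u = 5316 - \frac{38761}{4} = - \frac{17497}{4}$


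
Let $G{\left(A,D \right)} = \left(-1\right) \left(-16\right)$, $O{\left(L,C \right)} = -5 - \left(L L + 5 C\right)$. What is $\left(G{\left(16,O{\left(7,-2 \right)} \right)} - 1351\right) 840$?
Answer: $-1121400$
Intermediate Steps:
$O{\left(L,C \right)} = -5 - L^{2} - 5 C$ ($O{\left(L,C \right)} = -5 - \left(L^{2} + 5 C\right) = -5 - L^{2} - 5 C$)
$G{\left(A,D \right)} = 16$
$\left(G{\left(16,O{\left(7,-2 \right)} \right)} - 1351\right) 840 = \left(16 - 1351\right) 840 = \left(-1335\right) 840 = -1121400$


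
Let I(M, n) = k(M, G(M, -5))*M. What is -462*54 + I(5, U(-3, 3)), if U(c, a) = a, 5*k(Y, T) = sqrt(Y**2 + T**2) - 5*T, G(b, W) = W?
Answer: -24923 + 5*sqrt(2) ≈ -24916.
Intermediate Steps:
k(Y, T) = -T + sqrt(T**2 + Y**2)/5 (k(Y, T) = (sqrt(Y**2 + T**2) - 5*T)/5 = (sqrt(T**2 + Y**2) - 5*T)/5 = -T + sqrt(T**2 + Y**2)/5)
I(M, n) = M*(5 + sqrt(25 + M**2)/5) (I(M, n) = (-1*(-5) + sqrt((-5)**2 + M**2)/5)*M = (5 + sqrt(25 + M**2)/5)*M = M*(5 + sqrt(25 + M**2)/5))
-462*54 + I(5, U(-3, 3)) = -462*54 + (1/5)*5*(25 + sqrt(25 + 5**2)) = -24948 + (1/5)*5*(25 + sqrt(25 + 25)) = -24948 + (1/5)*5*(25 + sqrt(50)) = -24948 + (1/5)*5*(25 + 5*sqrt(2)) = -24948 + (25 + 5*sqrt(2)) = -24923 + 5*sqrt(2)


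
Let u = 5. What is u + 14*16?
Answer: 229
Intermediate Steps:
u + 14*16 = 5 + 14*16 = 5 + 224 = 229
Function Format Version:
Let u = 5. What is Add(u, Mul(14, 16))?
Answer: 229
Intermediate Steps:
Add(u, Mul(14, 16)) = Add(5, Mul(14, 16)) = Add(5, 224) = 229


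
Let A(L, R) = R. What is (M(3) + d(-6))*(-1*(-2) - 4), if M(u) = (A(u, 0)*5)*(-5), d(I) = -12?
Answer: 24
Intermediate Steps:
M(u) = 0 (M(u) = (0*5)*(-5) = 0*(-5) = 0)
(M(3) + d(-6))*(-1*(-2) - 4) = (0 - 12)*(-1*(-2) - 4) = -12*(2 - 4) = -12*(-2) = 24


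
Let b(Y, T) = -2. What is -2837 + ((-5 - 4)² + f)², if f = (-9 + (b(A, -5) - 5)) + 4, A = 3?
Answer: 1924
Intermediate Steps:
f = -12 (f = (-9 + (-2 - 5)) + 4 = (-9 - 7) + 4 = -16 + 4 = -12)
-2837 + ((-5 - 4)² + f)² = -2837 + ((-5 - 4)² - 12)² = -2837 + ((-9)² - 12)² = -2837 + (81 - 12)² = -2837 + 69² = -2837 + 4761 = 1924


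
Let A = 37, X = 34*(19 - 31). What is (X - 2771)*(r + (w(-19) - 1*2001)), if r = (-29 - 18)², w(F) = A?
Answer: -778855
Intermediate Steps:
X = -408 (X = 34*(-12) = -408)
w(F) = 37
r = 2209 (r = (-47)² = 2209)
(X - 2771)*(r + (w(-19) - 1*2001)) = (-408 - 2771)*(2209 + (37 - 1*2001)) = -3179*(2209 + (37 - 2001)) = -3179*(2209 - 1964) = -3179*245 = -778855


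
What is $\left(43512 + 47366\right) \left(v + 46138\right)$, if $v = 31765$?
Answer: $7079668834$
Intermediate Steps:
$\left(43512 + 47366\right) \left(v + 46138\right) = \left(43512 + 47366\right) \left(31765 + 46138\right) = 90878 \cdot 77903 = 7079668834$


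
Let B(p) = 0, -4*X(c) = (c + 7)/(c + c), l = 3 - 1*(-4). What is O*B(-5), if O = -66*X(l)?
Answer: 0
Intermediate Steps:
l = 7 (l = 3 + 4 = 7)
X(c) = -(7 + c)/(8*c) (X(c) = -(c + 7)/(4*(c + c)) = -(7 + c)/(4*(2*c)) = -(7 + c)*1/(2*c)/4 = -(7 + c)/(8*c))
O = 33/2 (O = -33*(-7 - 1*7)/(4*7) = -33*(-7 - 7)/(4*7) = -33*(-14)/(4*7) = -66*(-¼) = 33/2 ≈ 16.500)
O*B(-5) = (33/2)*0 = 0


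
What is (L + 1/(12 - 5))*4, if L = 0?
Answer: 4/7 ≈ 0.57143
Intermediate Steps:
(L + 1/(12 - 5))*4 = (0 + 1/(12 - 5))*4 = (0 + 1/7)*4 = (0 + ⅐)*4 = (⅐)*4 = 4/7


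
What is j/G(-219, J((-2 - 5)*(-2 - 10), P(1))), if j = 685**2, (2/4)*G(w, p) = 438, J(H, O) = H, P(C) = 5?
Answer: 469225/876 ≈ 535.64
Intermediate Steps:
G(w, p) = 876 (G(w, p) = 2*438 = 876)
j = 469225
j/G(-219, J((-2 - 5)*(-2 - 10), P(1))) = 469225/876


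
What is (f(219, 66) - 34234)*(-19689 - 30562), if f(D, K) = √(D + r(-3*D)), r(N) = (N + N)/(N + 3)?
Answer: 1720292734 - 50251*√2625810/109 ≈ 1.7195e+9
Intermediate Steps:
r(N) = 2*N/(3 + N) (r(N) = (2*N)/(3 + N) = 2*N/(3 + N))
f(D, K) = √(D - 6*D/(3 - 3*D)) (f(D, K) = √(D + 2*(-3*D)/(3 - 3*D)) = √(D - 6*D/(3 - 3*D)))
(f(219, 66) - 34234)*(-19689 - 30562) = (√(219*(1 + 219)/(-1 + 219)) - 34234)*(-19689 - 30562) = (√(219*220/218) - 34234)*(-50251) = (√(219*(1/218)*220) - 34234)*(-50251) = (√(24090/109) - 34234)*(-50251) = (√2625810/109 - 34234)*(-50251) = (-34234 + √2625810/109)*(-50251) = 1720292734 - 50251*√2625810/109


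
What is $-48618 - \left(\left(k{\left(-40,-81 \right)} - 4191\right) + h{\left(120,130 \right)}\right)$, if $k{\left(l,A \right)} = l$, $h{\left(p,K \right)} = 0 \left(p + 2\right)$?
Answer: $-44387$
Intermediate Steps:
$h{\left(p,K \right)} = 0$ ($h{\left(p,K \right)} = 0 \left(2 + p\right) = 0$)
$-48618 - \left(\left(k{\left(-40,-81 \right)} - 4191\right) + h{\left(120,130 \right)}\right) = -48618 - \left(\left(-40 - 4191\right) + 0\right) = -48618 - \left(-4231 + 0\right) = -48618 - -4231 = -48618 + 4231 = -44387$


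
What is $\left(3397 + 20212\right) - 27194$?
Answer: $-3585$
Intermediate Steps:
$\left(3397 + 20212\right) - 27194 = 23609 - 27194 = -3585$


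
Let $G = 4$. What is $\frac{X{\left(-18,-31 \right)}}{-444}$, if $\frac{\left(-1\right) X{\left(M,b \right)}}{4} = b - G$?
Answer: $- \frac{35}{111} \approx -0.31532$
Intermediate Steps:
$X{\left(M,b \right)} = 16 - 4 b$ ($X{\left(M,b \right)} = - 4 \left(b - 4\right) = - 4 \left(-4 + b\right) = 16 - 4 b$)
$\frac{X{\left(-18,-31 \right)}}{-444} = \frac{16 - -124}{-444} = \left(16 + 124\right) \left(- \frac{1}{444}\right) = 140 \left(- \frac{1}{444}\right) = - \frac{35}{111}$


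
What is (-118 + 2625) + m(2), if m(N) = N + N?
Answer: 2511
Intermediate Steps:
m(N) = 2*N
(-118 + 2625) + m(2) = (-118 + 2625) + 2*2 = 2507 + 4 = 2511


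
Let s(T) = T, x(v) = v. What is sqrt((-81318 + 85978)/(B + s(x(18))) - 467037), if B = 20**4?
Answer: I*sqrt(2989709184689027)/80009 ≈ 683.4*I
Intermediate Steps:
B = 160000
sqrt((-81318 + 85978)/(B + s(x(18))) - 467037) = sqrt((-81318 + 85978)/(160000 + 18) - 467037) = sqrt(4660/160018 - 467037) = sqrt(4660*(1/160018) - 467037) = sqrt(2330/80009 - 467037) = sqrt(-37367161003/80009) = I*sqrt(2989709184689027)/80009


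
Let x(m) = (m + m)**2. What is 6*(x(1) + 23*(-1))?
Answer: -114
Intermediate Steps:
x(m) = 4*m**2 (x(m) = (2*m)**2 = 4*m**2)
6*(x(1) + 23*(-1)) = 6*(4*1**2 + 23*(-1)) = 6*(4*1 - 23) = 6*(4 - 23) = 6*(-19) = -114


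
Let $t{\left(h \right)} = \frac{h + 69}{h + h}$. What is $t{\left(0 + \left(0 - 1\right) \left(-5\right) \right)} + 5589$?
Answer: $\frac{27982}{5} \approx 5596.4$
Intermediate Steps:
$t{\left(h \right)} = \frac{69 + h}{2 h}$
$t{\left(0 + \left(0 - 1\right) \left(-5\right) \right)} + 5589 = \frac{69 + \left(0 + \left(0 - 1\right) \left(-5\right)\right)}{2 \left(0 + \left(0 - 1\right) \left(-5\right)\right)} + 5589 = \frac{69 + \left(0 - -5\right)}{2 \left(0 - -5\right)} + 5589 = \frac{69 + \left(0 + 5\right)}{2 \left(0 + 5\right)} + 5589 = \frac{69 + 5}{2 \cdot 5} + 5589 = \frac{1}{2} \cdot \frac{1}{5} \cdot 74 + 5589 = \frac{37}{5} + 5589 = \frac{27982}{5}$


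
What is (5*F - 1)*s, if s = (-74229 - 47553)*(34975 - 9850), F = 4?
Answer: -58135682250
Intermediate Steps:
s = -3059772750 (s = -121782*25125 = -3059772750)
(5*F - 1)*s = (5*4 - 1)*(-3059772750) = (20 - 1)*(-3059772750) = 19*(-3059772750) = -58135682250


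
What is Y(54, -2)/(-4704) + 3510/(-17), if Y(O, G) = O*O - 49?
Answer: -16559779/79968 ≈ -207.08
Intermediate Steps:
Y(O, G) = -49 + O² (Y(O, G) = O² - 49 = -49 + O²)
Y(54, -2)/(-4704) + 3510/(-17) = (-49 + 54²)/(-4704) + 3510/(-17) = (-49 + 2916)*(-1/4704) + 3510*(-1/17) = 2867*(-1/4704) - 3510/17 = -2867/4704 - 3510/17 = -16559779/79968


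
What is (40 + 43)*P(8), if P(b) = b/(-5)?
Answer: -664/5 ≈ -132.80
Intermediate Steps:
P(b) = -b/5 (P(b) = b*(-⅕) = -b/5)
(40 + 43)*P(8) = (40 + 43)*(-⅕*8) = 83*(-8/5) = -664/5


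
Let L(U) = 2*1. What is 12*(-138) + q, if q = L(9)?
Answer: -1654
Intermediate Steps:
L(U) = 2
q = 2
12*(-138) + q = 12*(-138) + 2 = -1656 + 2 = -1654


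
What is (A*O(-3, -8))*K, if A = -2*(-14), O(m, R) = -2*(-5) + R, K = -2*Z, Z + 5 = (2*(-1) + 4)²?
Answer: 112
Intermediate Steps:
Z = -1 (Z = -5 + (2*(-1) + 4)² = -5 + (-2 + 4)² = -5 + 2² = -5 + 4 = -1)
K = 2 (K = -2*(-1) = 2)
O(m, R) = 10 + R
A = 28
(A*O(-3, -8))*K = (28*(10 - 8))*2 = (28*2)*2 = 56*2 = 112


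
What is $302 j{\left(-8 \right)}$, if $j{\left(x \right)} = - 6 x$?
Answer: $14496$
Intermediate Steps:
$302 j{\left(-8 \right)} = 302 \left(\left(-6\right) \left(-8\right)\right) = 302 \cdot 48 = 14496$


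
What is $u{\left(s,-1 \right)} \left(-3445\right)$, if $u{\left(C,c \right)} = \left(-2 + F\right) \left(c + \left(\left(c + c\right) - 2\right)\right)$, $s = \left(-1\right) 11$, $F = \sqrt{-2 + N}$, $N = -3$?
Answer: $-34450 + 17225 i \sqrt{5} \approx -34450.0 + 38516.0 i$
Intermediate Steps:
$F = i \sqrt{5}$ ($F = \sqrt{-2 - 3} = \sqrt{-5} = i \sqrt{5} \approx 2.2361 i$)
$s = -11$
$u{\left(C,c \right)} = \left(-2 + 3 c\right) \left(-2 + i \sqrt{5}\right)$ ($u{\left(C,c \right)} = \left(-2 + i \sqrt{5}\right) \left(c + \left(\left(c + c\right) - 2\right)\right) = \left(-2 + i \sqrt{5}\right) \left(c + \left(2 c - 2\right)\right) = \left(-2 + i \sqrt{5}\right) \left(c + \left(-2 + 2 c\right)\right) = \left(-2 + i \sqrt{5}\right) \left(-2 + 3 c\right) = \left(-2 + 3 c\right) \left(-2 + i \sqrt{5}\right)$)
$u{\left(s,-1 \right)} \left(-3445\right) = \left(4 - -6 - 2 i \sqrt{5} + 3 i \left(-1\right) \sqrt{5}\right) \left(-3445\right) = \left(4 + 6 - 2 i \sqrt{5} - 3 i \sqrt{5}\right) \left(-3445\right) = \left(10 - 5 i \sqrt{5}\right) \left(-3445\right) = -34450 + 17225 i \sqrt{5}$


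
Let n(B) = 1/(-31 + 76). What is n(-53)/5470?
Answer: 1/246150 ≈ 4.0626e-6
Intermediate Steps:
n(B) = 1/45
n(-53)/5470 = (1/45)/5470 = (1/45)*(1/5470) = 1/246150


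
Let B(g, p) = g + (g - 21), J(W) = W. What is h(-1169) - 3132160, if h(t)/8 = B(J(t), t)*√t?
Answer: -3132160 - 18872*I*√1169 ≈ -3.1322e+6 - 6.4525e+5*I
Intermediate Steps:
B(g, p) = -21 + 2*g (B(g, p) = g + (-21 + g) = -21 + 2*g)
h(t) = 8*√t*(-21 + 2*t) (h(t) = 8*((-21 + 2*t)*√t) = 8*(√t*(-21 + 2*t)) = 8*√t*(-21 + 2*t))
h(-1169) - 3132160 = √(-1169)*(-168 + 16*(-1169)) - 3132160 = (I*√1169)*(-168 - 18704) - 3132160 = (I*√1169)*(-18872) - 3132160 = -18872*I*√1169 - 3132160 = -3132160 - 18872*I*√1169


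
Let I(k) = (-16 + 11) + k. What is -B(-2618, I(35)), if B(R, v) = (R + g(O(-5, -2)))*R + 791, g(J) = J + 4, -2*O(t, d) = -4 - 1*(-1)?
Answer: -6840316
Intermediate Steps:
I(k) = -5 + k
O(t, d) = 3/2 (O(t, d) = -(-4 - 1*(-1))/2 = -(-4 + 1)/2 = -½*(-3) = 3/2)
g(J) = 4 + J
B(R, v) = 791 + R*(11/2 + R) (B(R, v) = (R + (4 + 3/2))*R + 791 = (R + 11/2)*R + 791 = (11/2 + R)*R + 791 = R*(11/2 + R) + 791 = 791 + R*(11/2 + R))
-B(-2618, I(35)) = -(791 + (-2618)² + (11/2)*(-2618)) = -(791 + 6853924 - 14399) = -1*6840316 = -6840316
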